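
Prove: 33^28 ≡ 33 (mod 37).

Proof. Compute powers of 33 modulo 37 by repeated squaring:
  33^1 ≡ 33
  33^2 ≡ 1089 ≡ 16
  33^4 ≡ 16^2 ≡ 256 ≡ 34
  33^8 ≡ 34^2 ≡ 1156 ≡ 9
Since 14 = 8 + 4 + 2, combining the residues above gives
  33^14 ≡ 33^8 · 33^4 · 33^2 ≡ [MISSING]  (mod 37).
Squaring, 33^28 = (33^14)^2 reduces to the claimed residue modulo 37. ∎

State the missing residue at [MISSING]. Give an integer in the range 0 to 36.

Multiply the listed residues: 9 · 34 · 16 = 306 → 4896.
Reducing modulo 37: 4896 = 132·37 + 12, so 33^14 ≡ 12.

12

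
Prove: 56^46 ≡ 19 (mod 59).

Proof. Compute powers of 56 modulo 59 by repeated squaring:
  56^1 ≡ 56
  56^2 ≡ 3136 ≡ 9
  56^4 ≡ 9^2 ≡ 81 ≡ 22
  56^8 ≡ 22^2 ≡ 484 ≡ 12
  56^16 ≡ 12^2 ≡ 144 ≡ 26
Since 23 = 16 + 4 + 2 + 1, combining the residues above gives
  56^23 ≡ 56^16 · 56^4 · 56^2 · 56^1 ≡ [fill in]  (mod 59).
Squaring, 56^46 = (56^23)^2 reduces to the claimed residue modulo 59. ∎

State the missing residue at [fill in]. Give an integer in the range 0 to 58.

Multiply the listed residues: 26 · 22 · 9 · 56 = 572 → 5148 → 288288.
Reducing modulo 59: 288288 = 4886·59 + 14, so 56^23 ≡ 14.

14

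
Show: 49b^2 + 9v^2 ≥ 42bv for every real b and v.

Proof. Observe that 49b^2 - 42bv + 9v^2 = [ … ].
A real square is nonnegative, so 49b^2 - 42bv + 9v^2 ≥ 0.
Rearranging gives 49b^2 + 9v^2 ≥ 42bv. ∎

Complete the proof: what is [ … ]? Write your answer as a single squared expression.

(7b - 3v)^2

49b^2 - 42bv + 9v^2 is a perfect-square trinomial: the outer terms are (7b)^2 and (3v)^2, and the cross term is -2·7b·3v.
So 49b^2 - 42bv + 9v^2 = (7b - 3v)^2 ≥ 0.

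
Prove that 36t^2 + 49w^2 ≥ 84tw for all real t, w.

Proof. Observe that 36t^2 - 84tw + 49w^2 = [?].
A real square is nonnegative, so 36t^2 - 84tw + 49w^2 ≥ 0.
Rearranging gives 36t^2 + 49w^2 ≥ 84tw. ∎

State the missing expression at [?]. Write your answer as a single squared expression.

36t^2 - 84tw + 49w^2 is a perfect-square trinomial: the outer terms are (6t)^2 and (7w)^2, and the cross term is -2·6t·7w.
So 36t^2 - 84tw + 49w^2 = (6t - 7w)^2 ≥ 0.

(6t - 7w)^2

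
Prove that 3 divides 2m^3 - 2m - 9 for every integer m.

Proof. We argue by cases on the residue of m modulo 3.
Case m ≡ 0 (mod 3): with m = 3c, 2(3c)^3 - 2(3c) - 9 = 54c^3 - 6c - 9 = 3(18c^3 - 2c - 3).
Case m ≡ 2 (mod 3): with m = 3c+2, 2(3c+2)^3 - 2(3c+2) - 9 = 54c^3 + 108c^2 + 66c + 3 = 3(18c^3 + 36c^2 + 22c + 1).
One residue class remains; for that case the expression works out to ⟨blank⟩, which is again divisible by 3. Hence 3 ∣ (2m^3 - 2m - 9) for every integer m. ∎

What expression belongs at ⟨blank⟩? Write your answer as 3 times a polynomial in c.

The residues treated are {0, 2}, so the missing case is m ≡ 1 (mod 3); write m = 3c+1.
Then 2(3c+1)^3 - 2(3c+1) - 9 = 54c^3 + 54c^2 + 12c - 9 = 3(18c^3 + 18c^2 + 4c - 3).

3(18c^3 + 18c^2 + 4c - 3)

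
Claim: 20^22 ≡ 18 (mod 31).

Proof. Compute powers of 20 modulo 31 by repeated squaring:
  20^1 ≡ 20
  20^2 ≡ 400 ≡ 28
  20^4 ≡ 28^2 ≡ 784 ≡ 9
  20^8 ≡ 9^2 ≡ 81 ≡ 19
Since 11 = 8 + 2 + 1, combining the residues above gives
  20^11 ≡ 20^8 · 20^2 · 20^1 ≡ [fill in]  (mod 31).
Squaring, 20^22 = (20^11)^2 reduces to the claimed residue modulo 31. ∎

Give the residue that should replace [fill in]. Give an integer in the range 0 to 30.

Multiply the listed residues: 19 · 28 · 20 = 532 → 10640.
Reducing modulo 31: 10640 = 343·31 + 7, so 20^11 ≡ 7.

7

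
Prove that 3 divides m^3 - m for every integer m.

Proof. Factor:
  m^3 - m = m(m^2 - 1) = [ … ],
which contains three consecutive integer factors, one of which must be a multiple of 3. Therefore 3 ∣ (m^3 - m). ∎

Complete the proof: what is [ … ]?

m(m^2 - 1) = m(m - 1)(m + 1) = (m - 1)m(m + 1).
These three factors are consecutive integers, so their product is divisible by 3.

(m - 1)m(m + 1)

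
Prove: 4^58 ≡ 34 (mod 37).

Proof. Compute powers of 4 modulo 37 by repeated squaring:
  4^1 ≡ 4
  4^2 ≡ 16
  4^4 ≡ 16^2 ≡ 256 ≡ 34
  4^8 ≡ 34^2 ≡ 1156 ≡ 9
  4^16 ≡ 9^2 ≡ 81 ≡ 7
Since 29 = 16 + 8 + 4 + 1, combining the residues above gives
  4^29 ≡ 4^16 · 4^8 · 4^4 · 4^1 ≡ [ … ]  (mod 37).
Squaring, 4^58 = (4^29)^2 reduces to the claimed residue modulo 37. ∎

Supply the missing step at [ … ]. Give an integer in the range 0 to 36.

Multiply the listed residues: 7 · 9 · 34 · 4 = 63 → 2142 → 8568.
Reducing modulo 37: 8568 = 231·37 + 21, so 4^29 ≡ 21.

21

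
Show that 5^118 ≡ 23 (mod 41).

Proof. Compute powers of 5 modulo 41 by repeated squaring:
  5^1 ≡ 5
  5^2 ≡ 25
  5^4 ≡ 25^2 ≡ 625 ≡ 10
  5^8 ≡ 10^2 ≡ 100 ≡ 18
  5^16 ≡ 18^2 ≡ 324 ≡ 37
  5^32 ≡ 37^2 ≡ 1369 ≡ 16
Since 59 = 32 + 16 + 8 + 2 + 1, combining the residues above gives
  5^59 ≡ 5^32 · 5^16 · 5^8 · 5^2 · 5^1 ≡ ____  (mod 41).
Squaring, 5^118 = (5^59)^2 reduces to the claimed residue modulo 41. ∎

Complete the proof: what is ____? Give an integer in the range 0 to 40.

33

Multiply the listed residues: 16 · 37 · 18 · 25 · 5 = 592 → 10656 → 266400 → 1332000.
Reducing modulo 41: 1332000 = 32487·41 + 33, so 5^59 ≡ 33.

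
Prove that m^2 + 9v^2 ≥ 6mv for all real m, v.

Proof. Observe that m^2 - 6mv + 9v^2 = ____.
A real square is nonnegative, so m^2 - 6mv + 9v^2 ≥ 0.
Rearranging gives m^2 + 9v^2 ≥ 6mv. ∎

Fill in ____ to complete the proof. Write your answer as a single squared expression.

m^2 - 6mv + 9v^2 is a perfect-square trinomial: the outer terms are (m)^2 and (3v)^2, and the cross term is -2·m·3v.
So m^2 - 6mv + 9v^2 = (m - 3v)^2 ≥ 0.

(m - 3v)^2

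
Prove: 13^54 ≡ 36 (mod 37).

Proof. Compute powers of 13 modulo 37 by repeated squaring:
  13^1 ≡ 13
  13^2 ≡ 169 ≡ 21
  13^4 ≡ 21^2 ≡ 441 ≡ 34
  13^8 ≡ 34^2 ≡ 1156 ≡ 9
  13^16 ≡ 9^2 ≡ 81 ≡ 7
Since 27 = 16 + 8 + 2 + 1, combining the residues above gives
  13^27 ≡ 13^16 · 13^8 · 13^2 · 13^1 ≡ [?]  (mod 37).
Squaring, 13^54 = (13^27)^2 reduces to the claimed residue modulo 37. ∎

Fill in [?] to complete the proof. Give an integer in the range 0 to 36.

31

Multiply the listed residues: 7 · 9 · 21 · 13 = 63 → 1323 → 17199.
Reducing modulo 37: 17199 = 464·37 + 31, so 13^27 ≡ 31.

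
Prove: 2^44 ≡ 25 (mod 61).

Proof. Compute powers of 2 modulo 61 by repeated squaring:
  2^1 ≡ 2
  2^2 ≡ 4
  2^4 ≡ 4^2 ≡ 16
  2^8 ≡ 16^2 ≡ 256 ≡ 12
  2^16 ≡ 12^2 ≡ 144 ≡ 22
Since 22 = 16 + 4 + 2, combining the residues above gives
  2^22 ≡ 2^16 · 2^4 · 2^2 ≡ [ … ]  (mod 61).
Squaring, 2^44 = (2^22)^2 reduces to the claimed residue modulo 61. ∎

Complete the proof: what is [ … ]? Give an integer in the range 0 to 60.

2^16 · 2^4 · 2^2 ≡ 22 · 16 · 4 = 1408.
1408 mod 61 = 5, so 2^22 ≡ 5 (mod 61).

5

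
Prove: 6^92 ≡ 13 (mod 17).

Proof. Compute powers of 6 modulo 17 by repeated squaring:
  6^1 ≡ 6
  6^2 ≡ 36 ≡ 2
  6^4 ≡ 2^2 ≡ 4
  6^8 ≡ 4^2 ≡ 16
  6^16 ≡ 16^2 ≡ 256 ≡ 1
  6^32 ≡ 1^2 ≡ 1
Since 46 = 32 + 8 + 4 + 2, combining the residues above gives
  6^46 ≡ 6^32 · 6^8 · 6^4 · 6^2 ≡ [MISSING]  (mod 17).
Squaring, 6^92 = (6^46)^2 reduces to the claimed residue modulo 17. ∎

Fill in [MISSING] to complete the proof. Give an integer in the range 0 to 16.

6^32 · 6^8 · 6^4 · 6^2 ≡ 1 · 16 · 4 · 2 = 128.
128 mod 17 = 9, so 6^46 ≡ 9 (mod 17).

9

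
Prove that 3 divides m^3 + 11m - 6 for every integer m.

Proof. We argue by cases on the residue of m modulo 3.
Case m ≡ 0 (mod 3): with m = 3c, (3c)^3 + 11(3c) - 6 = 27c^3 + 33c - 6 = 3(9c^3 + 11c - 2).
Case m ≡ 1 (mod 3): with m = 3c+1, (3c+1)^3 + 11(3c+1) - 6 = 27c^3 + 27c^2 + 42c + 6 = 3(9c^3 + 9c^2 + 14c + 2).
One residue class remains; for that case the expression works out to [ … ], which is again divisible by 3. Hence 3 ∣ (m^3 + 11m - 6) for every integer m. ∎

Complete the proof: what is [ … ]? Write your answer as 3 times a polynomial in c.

3(9c^3 + 18c^2 + 23c + 8)

The residues treated are {0, 1}, so the missing case is m ≡ 2 (mod 3); write m = 3c+2.
Then (3c+2)^3 + 11(3c+2) - 6 = 27c^3 + 54c^2 + 69c + 24 = 3(9c^3 + 18c^2 + 23c + 8).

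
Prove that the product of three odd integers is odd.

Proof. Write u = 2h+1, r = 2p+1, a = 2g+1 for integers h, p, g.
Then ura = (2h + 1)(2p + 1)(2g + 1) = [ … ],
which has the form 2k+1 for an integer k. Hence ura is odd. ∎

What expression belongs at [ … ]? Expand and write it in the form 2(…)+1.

(2h + 1)(2p + 1)(2g + 1) = 8ghp + 4gh + 4gp + 2g + 4hp + 2h + 2p + 1
= 2(4ghp + 2gh + 2gp + g + 2hp + h + p) + 1.
Since 4ghp + 2gh + 2gp + g + 2hp + h + p is an integer, the product is of the form 2k+1 for an integer k.

2(4ghp + 2gh + 2gp + g + 2hp + h + p) + 1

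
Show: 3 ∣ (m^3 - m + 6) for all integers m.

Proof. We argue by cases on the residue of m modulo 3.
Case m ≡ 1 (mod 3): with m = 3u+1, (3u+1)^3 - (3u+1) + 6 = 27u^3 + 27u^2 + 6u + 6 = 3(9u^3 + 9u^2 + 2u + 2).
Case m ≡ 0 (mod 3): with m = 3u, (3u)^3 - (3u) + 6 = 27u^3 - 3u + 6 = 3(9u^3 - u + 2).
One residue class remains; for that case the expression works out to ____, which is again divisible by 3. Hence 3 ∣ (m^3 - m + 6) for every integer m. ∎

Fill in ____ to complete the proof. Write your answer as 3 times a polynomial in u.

3(9u^3 + 18u^2 + 11u + 4)

The residues treated are {1, 0}, so the missing case is m ≡ 2 (mod 3); write m = 3u+2.
Then (3u+2)^3 - (3u+2) + 6 = 27u^3 + 54u^2 + 33u + 12 = 3(9u^3 + 18u^2 + 11u + 4).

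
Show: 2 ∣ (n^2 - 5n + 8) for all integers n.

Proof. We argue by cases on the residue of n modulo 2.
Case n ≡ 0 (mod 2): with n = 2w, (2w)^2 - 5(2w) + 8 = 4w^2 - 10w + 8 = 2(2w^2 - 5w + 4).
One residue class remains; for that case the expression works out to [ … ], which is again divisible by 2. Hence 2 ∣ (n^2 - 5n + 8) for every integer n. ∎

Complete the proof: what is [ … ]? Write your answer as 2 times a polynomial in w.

2(2w^2 - 3w + 2)

Only n ≡ 1 (mod 2) is unaccounted for. Put n = 2w+1:
(2w+1)^2 - 5(2w+1) + 8 expands to 4w^2 - 6w + 4,
and factoring out 2 leaves 2(2w^2 - 3w + 2).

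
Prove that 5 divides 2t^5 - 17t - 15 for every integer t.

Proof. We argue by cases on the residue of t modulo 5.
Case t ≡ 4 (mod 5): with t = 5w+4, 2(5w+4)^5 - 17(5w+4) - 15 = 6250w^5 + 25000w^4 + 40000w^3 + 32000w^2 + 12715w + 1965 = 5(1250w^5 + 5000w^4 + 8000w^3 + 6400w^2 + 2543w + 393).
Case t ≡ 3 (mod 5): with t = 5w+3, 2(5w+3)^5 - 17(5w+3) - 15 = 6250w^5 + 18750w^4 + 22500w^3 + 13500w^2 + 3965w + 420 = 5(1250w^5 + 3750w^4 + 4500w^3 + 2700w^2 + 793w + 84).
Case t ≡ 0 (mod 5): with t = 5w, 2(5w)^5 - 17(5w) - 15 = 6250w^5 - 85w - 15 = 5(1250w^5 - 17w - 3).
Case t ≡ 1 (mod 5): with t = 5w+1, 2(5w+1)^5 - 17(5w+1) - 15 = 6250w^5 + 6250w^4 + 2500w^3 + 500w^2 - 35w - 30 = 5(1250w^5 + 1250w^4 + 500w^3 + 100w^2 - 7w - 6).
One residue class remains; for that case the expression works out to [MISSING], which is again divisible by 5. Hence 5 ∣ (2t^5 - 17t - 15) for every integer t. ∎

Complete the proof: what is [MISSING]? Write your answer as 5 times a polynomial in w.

The residues treated are {4, 3, 0, 1}, so the missing case is t ≡ 2 (mod 5); write t = 5w+2.
Then 2(5w+2)^5 - 17(5w+2) - 15 = 6250w^5 + 12500w^4 + 10000w^3 + 4000w^2 + 715w + 15 = 5(1250w^5 + 2500w^4 + 2000w^3 + 800w^2 + 143w + 3).

5(1250w^5 + 2500w^4 + 2000w^3 + 800w^2 + 143w + 3)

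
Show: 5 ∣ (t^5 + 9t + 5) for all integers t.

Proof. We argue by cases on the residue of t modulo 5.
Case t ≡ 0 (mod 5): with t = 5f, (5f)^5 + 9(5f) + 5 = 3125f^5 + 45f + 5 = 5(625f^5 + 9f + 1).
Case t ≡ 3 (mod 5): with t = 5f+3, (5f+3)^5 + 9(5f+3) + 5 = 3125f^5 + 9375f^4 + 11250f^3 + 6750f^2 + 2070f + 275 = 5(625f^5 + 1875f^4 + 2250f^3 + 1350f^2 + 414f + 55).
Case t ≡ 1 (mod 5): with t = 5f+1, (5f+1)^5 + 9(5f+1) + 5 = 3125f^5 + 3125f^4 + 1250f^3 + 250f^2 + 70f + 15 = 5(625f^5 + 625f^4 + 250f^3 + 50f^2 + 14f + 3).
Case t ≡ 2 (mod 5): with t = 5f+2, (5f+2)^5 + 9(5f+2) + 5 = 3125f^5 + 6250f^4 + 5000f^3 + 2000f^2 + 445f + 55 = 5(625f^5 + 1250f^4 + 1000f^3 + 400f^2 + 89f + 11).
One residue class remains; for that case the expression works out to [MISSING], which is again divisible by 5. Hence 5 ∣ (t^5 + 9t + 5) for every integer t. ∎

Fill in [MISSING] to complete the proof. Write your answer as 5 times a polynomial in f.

5(625f^5 + 2500f^4 + 4000f^3 + 3200f^2 + 1289f + 213)

Only t ≡ 4 (mod 5) is unaccounted for. Put t = 5f+4:
(5f+4)^5 + 9(5f+4) + 5 expands to 3125f^5 + 12500f^4 + 20000f^3 + 16000f^2 + 6445f + 1065,
and factoring out 5 leaves 5(625f^5 + 2500f^4 + 4000f^3 + 3200f^2 + 1289f + 213).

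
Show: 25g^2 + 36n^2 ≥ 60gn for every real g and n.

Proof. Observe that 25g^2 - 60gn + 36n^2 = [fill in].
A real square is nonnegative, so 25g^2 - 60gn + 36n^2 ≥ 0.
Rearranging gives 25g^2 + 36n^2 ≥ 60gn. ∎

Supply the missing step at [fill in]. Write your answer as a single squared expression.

25g^2 - 60gn + 36n^2 is a perfect-square trinomial: the outer terms are (5g)^2 and (6n)^2, and the cross term is -2·5g·6n.
So 25g^2 - 60gn + 36n^2 = (5g - 6n)^2 ≥ 0.

(5g - 6n)^2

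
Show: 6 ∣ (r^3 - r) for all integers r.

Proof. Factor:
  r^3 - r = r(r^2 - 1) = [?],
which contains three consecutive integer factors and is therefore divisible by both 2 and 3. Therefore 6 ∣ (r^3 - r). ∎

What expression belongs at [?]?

r(r^2 - 1) = r(r - 1)(r + 1) = (r - 1)r(r + 1).
These three factors are consecutive integers, so their product is divisible by 6.

(r - 1)r(r + 1)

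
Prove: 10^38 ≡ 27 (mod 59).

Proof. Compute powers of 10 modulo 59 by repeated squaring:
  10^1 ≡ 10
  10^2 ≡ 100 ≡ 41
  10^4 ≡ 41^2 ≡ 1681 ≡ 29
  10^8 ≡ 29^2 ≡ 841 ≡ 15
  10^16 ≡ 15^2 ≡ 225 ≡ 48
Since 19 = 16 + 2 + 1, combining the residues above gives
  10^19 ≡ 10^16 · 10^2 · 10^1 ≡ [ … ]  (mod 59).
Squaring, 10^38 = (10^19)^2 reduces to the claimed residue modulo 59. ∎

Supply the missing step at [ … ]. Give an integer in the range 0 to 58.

10^16 · 10^2 · 10^1 ≡ 48 · 41 · 10 = 19680.
19680 mod 59 = 33, so 10^19 ≡ 33 (mod 59).

33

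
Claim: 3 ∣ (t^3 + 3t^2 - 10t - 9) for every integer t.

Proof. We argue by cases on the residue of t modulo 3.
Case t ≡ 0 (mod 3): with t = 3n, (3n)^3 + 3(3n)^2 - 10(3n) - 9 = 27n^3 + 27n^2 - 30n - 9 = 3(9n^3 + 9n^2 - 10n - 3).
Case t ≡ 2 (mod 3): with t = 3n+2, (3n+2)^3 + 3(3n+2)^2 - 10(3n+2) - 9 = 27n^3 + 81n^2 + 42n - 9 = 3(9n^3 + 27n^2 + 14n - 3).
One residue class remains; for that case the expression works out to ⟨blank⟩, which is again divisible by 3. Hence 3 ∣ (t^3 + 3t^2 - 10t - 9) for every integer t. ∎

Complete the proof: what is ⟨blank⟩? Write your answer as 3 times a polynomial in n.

3(9n^3 + 18n^2 - n - 5)

Only t ≡ 1 (mod 3) is unaccounted for. Put t = 3n+1:
(3n+1)^3 + 3(3n+1)^2 - 10(3n+1) - 9 expands to 27n^3 + 54n^2 - 3n - 15,
and factoring out 3 leaves 3(9n^3 + 18n^2 - n - 5).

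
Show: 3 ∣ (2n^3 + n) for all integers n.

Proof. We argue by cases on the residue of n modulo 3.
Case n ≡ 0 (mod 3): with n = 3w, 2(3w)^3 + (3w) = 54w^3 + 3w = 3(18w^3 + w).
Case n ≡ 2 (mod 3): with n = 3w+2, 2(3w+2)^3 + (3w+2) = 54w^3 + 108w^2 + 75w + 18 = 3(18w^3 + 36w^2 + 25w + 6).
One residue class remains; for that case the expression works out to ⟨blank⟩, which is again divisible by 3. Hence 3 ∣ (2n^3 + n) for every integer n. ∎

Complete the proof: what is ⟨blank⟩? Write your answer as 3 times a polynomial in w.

3(18w^3 + 18w^2 + 7w + 1)

Only n ≡ 1 (mod 3) is unaccounted for. Put n = 3w+1:
2(3w+1)^3 + (3w+1) expands to 54w^3 + 54w^2 + 21w + 3,
and factoring out 3 leaves 3(18w^3 + 18w^2 + 7w + 1).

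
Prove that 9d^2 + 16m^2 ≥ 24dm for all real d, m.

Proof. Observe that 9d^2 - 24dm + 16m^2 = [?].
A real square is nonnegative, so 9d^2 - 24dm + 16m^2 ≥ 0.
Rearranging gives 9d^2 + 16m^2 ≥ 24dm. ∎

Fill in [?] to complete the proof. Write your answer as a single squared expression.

(3d - 4m)^2

The leading and trailing coefficients are 3^2 and 4^2, and 24 = 2·3·4, so the trinomial is (3d - 4m)^2.
Hence 9d^2 - 24dm + 16m^2 ≥ 0.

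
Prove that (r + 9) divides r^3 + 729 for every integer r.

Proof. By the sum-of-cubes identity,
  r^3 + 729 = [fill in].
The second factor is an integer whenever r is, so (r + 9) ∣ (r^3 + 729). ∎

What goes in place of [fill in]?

(r + 9)(r^2 - 9r + 81)

a^3 + b^3 = (a + b)(a^2 - ab + b^2). With a = r, b = 9:
r^3 + 729 = (r + 9)(r^2 - 9r + 81).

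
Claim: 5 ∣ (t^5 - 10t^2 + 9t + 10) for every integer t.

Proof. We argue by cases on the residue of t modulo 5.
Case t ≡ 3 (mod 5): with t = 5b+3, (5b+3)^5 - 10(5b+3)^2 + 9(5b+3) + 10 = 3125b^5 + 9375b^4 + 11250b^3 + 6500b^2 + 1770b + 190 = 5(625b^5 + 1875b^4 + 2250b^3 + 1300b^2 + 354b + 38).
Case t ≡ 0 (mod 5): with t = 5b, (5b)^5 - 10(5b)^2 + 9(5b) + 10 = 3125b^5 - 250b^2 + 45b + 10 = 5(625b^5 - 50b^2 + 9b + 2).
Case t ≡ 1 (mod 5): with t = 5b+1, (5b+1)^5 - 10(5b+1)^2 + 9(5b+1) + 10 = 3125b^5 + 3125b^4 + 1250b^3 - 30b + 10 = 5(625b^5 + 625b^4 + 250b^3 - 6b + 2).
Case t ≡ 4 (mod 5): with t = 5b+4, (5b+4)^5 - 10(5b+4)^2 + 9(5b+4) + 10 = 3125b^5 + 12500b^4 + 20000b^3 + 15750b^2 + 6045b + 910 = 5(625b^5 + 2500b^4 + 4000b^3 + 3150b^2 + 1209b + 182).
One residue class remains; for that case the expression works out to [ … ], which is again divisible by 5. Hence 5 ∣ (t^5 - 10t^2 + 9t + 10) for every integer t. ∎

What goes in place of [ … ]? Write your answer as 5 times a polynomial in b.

The residues treated are {3, 0, 1, 4}, so the missing case is t ≡ 2 (mod 5); write t = 5b+2.
Then (5b+2)^5 - 10(5b+2)^2 + 9(5b+2) + 10 = 3125b^5 + 6250b^4 + 5000b^3 + 1750b^2 + 245b + 20 = 5(625b^5 + 1250b^4 + 1000b^3 + 350b^2 + 49b + 4).

5(625b^5 + 1250b^4 + 1000b^3 + 350b^2 + 49b + 4)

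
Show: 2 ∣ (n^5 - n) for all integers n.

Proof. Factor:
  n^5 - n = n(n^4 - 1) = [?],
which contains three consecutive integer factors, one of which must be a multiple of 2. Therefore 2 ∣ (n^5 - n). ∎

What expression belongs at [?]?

n^4 - 1 = (n^2 - 1)(n^2 + 1), and n^2 - 1 = (n-1)(n+1).
So n(n^4 - 1) = (n - 1)n(n + 1)(n^2 + 1).

(n - 1)n(n + 1)(n^2 + 1)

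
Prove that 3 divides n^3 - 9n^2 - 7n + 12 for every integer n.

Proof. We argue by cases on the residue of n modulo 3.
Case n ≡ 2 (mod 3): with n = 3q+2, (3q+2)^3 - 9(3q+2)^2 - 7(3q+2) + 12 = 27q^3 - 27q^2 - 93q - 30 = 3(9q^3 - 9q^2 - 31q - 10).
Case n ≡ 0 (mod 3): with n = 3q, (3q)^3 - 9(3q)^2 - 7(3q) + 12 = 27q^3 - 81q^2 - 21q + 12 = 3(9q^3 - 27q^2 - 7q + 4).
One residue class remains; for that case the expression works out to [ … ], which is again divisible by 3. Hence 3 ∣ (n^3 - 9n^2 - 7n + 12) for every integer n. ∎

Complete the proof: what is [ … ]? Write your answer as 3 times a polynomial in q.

3(9q^3 - 18q^2 - 22q - 1)

The residues treated are {2, 0}, so the missing case is n ≡ 1 (mod 3); write n = 3q+1.
Then (3q+1)^3 - 9(3q+1)^2 - 7(3q+1) + 12 = 27q^3 - 54q^2 - 66q - 3 = 3(9q^3 - 18q^2 - 22q - 1).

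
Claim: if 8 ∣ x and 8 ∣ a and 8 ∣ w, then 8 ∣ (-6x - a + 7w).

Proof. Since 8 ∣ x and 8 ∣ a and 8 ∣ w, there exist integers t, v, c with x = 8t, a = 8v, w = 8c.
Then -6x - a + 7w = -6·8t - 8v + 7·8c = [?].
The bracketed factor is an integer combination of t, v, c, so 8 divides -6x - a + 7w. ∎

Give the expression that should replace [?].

8(7c - 6t - v)

Each term has a factor of 8: -6·8t - 8v + 7·8c = 8·(7c - 6t - v).
Since 7c - 6t - v is an integer, 8 ∣ (-6x - a + 7w).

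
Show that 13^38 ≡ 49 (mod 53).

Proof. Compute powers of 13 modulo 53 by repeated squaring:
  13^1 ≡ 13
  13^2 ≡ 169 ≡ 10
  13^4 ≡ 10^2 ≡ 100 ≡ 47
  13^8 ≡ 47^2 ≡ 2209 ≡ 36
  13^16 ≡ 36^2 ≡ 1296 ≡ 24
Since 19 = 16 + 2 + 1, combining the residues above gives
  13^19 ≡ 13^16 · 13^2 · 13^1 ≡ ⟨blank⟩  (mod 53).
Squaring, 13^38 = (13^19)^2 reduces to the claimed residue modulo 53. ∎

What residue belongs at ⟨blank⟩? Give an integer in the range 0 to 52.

46

Multiply the listed residues: 24 · 10 · 13 = 240 → 3120.
Reducing modulo 53: 3120 = 58·53 + 46, so 13^19 ≡ 46.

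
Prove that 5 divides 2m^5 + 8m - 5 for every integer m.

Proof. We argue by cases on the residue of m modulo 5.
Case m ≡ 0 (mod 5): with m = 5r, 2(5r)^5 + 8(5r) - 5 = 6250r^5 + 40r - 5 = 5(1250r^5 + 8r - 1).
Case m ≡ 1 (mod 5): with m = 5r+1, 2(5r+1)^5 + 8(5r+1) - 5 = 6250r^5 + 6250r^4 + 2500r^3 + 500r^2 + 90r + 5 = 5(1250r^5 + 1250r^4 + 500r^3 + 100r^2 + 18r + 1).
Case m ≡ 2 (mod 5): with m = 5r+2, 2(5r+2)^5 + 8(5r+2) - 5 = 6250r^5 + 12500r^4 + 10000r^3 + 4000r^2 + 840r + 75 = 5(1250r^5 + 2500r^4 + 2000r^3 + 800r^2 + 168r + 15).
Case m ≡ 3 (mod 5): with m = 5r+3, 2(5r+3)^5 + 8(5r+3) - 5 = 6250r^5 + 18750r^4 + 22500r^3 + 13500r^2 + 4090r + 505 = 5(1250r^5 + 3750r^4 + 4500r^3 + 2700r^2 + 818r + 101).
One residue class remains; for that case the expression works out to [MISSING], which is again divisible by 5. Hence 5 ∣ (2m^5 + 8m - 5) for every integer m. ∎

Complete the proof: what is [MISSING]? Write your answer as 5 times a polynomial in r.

5(1250r^5 + 5000r^4 + 8000r^3 + 6400r^2 + 2568r + 415)

Only m ≡ 4 (mod 5) is unaccounted for. Put m = 5r+4:
2(5r+4)^5 + 8(5r+4) - 5 expands to 6250r^5 + 25000r^4 + 40000r^3 + 32000r^2 + 12840r + 2075,
and factoring out 5 leaves 5(1250r^5 + 5000r^4 + 8000r^3 + 6400r^2 + 2568r + 415).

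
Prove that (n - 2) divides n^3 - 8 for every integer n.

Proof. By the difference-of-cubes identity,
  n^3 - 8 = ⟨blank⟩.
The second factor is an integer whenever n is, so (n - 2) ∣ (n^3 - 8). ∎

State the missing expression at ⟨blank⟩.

(n - 2)(n^2 + 2n + 4)

a^3 - b^3 = (a - b)(a^2 + ab + b^2). With a = n, b = 2:
n^3 - 8 = (n - 2)(n^2 + 2n + 4).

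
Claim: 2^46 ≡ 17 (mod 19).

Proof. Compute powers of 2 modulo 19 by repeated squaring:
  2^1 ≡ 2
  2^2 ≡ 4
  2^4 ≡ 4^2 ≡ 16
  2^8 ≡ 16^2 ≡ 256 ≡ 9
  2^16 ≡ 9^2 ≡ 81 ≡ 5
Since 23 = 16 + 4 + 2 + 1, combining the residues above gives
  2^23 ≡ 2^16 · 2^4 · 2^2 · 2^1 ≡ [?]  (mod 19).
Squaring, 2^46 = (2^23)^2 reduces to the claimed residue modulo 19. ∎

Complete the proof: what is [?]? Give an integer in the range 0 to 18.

13

2^16 · 2^4 · 2^2 · 2^1 ≡ 5 · 16 · 4 · 2 = 640.
640 mod 19 = 13, so 2^23 ≡ 13 (mod 19).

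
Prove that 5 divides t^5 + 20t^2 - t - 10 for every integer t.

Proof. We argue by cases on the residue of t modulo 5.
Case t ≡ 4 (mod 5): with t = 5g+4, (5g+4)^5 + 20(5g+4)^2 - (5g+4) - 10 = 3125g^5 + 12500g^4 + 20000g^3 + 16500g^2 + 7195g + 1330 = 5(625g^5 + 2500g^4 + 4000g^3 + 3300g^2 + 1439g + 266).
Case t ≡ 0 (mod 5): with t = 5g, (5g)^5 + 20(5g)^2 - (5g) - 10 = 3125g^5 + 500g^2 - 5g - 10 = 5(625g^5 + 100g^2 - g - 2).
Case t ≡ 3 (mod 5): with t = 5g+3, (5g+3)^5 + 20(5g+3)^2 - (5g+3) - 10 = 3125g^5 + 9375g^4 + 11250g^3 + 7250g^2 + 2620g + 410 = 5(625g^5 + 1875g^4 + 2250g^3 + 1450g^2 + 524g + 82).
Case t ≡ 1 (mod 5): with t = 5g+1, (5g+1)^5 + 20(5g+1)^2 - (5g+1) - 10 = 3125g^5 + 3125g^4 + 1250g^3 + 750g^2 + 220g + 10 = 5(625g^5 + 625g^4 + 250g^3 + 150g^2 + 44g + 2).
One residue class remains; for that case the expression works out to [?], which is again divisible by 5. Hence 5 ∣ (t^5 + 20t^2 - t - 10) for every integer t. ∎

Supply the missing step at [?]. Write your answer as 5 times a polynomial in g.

Only t ≡ 2 (mod 5) is unaccounted for. Put t = 5g+2:
(5g+2)^5 + 20(5g+2)^2 - (5g+2) - 10 expands to 3125g^5 + 6250g^4 + 5000g^3 + 2500g^2 + 795g + 100,
and factoring out 5 leaves 5(625g^5 + 1250g^4 + 1000g^3 + 500g^2 + 159g + 20).

5(625g^5 + 1250g^4 + 1000g^3 + 500g^2 + 159g + 20)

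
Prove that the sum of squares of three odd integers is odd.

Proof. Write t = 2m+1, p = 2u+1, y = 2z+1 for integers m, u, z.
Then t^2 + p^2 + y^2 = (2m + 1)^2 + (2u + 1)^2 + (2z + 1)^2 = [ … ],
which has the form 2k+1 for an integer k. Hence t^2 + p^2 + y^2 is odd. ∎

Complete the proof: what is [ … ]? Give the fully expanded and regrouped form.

Expanding: (2m + 1)^2 + (2u + 1)^2 + (2z + 1)^2 = 4m^2 + 4m + 4u^2 + 4u + 4z^2 + 4z + 3.
Every term except the constant is even, so this is 2(2m^2 + 2m + 2u^2 + 2u + 2z^2 + 2z + 1) + 1,
and 2m^2 + 2m + 2u^2 + 2u + 2z^2 + 2z + 1 ∈ ℤ gives the required form.

2(2m^2 + 2m + 2u^2 + 2u + 2z^2 + 2z + 1) + 1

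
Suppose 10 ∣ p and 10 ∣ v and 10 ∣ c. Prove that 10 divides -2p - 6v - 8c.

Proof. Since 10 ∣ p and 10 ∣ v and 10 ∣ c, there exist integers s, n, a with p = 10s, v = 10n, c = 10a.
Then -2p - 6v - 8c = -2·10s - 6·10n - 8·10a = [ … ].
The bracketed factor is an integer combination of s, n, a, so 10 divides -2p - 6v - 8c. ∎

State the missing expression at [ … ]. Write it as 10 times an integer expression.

10(-8a - 6n - 2s)

Pull the common 10 out of every term: -2·10s - 6·10n - 8·10a = 10(-8a - 6n - 2s).
-8a - 6n - 2s is an integer, which exhibits the divisibility.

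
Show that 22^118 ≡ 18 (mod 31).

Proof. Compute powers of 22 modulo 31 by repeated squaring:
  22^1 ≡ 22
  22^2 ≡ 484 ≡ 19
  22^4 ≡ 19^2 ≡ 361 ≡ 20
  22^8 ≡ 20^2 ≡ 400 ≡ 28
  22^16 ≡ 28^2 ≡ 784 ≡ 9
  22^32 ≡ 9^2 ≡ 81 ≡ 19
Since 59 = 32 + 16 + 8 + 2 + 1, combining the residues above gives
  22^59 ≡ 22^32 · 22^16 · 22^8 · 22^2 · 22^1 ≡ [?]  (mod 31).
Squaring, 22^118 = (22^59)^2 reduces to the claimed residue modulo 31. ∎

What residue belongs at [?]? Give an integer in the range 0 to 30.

24

Multiply the listed residues: 19 · 9 · 28 · 19 · 22 = 171 → 4788 → 90972 → 2001384.
Reducing modulo 31: 2001384 = 64560·31 + 24, so 22^59 ≡ 24.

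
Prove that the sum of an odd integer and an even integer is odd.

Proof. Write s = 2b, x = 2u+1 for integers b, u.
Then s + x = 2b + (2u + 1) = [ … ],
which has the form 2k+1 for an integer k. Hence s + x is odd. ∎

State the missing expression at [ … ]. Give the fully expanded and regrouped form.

2(b + u) + 1

Expanding: 2b + (2u + 1) = 2b + 2u + 1.
Every term except the constant is even, so this is 2(b + u) + 1,
and b + u ∈ ℤ gives the required form.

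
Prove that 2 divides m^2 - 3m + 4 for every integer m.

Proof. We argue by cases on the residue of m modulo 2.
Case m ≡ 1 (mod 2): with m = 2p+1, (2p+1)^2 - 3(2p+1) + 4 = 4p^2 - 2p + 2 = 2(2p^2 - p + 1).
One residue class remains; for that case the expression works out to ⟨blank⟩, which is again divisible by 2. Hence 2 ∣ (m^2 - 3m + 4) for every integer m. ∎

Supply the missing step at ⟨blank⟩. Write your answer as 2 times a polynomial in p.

Only m ≡ 0 (mod 2) is unaccounted for. Put m = 2p:
(2p)^2 - 3(2p) + 4 expands to 4p^2 - 6p + 4,
and factoring out 2 leaves 2(2p^2 - 3p + 2).

2(2p^2 - 3p + 2)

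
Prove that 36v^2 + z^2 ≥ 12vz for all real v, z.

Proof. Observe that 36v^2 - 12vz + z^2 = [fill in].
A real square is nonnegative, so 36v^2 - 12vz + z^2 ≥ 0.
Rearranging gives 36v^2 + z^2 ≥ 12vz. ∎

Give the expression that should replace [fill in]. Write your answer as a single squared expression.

36v^2 - 12vz + z^2 is a perfect-square trinomial: the outer terms are (6v)^2 and (z)^2, and the cross term is -2·6v·z.
So 36v^2 - 12vz + z^2 = (6v - z)^2 ≥ 0.

(6v - z)^2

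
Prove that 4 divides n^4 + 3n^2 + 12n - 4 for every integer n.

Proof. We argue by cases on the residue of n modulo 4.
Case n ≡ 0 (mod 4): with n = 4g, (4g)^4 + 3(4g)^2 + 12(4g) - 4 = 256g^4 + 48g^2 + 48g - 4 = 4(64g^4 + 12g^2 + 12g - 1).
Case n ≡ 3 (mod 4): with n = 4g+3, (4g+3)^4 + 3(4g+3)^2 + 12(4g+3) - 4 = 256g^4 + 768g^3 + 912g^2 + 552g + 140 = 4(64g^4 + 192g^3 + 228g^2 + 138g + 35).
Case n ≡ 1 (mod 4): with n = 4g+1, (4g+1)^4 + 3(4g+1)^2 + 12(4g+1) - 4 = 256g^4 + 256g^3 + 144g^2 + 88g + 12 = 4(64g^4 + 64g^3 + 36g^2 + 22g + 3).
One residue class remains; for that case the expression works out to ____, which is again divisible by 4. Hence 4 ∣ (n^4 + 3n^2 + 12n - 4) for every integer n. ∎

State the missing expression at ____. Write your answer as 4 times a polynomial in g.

The residues treated are {0, 3, 1}, so the missing case is n ≡ 2 (mod 4); write n = 4g+2.
Then (4g+2)^4 + 3(4g+2)^2 + 12(4g+2) - 4 = 256g^4 + 512g^3 + 432g^2 + 224g + 48 = 4(64g^4 + 128g^3 + 108g^2 + 56g + 12).

4(64g^4 + 128g^3 + 108g^2 + 56g + 12)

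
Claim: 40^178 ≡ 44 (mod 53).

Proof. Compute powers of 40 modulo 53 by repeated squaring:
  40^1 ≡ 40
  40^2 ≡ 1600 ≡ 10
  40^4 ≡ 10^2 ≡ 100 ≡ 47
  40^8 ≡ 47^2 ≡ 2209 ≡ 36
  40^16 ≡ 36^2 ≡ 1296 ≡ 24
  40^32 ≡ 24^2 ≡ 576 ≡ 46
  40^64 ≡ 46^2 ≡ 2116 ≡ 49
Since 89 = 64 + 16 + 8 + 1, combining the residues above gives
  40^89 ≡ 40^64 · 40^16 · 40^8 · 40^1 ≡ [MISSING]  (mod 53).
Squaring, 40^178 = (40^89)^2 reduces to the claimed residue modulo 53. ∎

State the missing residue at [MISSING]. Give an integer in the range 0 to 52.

37

Multiply the listed residues: 49 · 24 · 36 · 40 = 1176 → 42336 → 1693440.
Reducing modulo 53: 1693440 = 31951·53 + 37, so 40^89 ≡ 37.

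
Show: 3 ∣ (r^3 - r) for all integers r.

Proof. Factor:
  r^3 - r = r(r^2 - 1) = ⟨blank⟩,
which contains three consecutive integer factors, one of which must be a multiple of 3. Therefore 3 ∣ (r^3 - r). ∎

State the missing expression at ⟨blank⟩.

r(r^2 - 1) = r(r - 1)(r + 1) = (r - 1)r(r + 1).
These three factors are consecutive integers, so their product is divisible by 3.

(r - 1)r(r + 1)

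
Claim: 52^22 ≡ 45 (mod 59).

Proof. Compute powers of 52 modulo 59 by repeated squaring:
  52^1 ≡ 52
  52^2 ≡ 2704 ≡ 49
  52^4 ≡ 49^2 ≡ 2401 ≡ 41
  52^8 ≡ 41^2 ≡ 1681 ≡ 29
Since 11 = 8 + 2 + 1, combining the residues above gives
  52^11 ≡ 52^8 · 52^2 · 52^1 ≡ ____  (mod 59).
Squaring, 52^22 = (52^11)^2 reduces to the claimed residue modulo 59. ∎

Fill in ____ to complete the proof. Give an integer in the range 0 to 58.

Multiply the listed residues: 29 · 49 · 52 = 1421 → 73892.
Reducing modulo 59: 73892 = 1252·59 + 24, so 52^11 ≡ 24.

24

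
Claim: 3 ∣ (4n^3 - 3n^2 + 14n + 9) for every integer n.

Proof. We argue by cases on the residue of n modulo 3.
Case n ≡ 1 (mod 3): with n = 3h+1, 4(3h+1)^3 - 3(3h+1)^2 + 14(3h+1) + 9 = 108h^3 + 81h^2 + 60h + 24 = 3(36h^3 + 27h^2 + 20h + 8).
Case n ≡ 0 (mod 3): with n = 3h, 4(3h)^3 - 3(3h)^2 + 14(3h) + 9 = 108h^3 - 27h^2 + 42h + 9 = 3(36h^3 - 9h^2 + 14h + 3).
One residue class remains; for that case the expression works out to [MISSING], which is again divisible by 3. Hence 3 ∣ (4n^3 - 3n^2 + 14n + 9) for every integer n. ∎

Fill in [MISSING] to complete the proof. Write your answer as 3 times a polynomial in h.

The residues treated are {1, 0}, so the missing case is n ≡ 2 (mod 3); write n = 3h+2.
Then 4(3h+2)^3 - 3(3h+2)^2 + 14(3h+2) + 9 = 108h^3 + 189h^2 + 150h + 57 = 3(36h^3 + 63h^2 + 50h + 19).

3(36h^3 + 63h^2 + 50h + 19)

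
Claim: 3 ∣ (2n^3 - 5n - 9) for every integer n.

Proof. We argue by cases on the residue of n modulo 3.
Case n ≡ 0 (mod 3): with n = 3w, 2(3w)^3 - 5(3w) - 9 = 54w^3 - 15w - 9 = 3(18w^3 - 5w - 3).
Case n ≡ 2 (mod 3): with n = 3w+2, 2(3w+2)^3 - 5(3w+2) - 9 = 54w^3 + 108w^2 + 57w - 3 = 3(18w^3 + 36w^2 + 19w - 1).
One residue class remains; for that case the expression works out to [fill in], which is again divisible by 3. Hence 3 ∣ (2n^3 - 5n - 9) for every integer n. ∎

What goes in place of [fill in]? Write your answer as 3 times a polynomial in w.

3(18w^3 + 18w^2 + w - 4)

Only n ≡ 1 (mod 3) is unaccounted for. Put n = 3w+1:
2(3w+1)^3 - 5(3w+1) - 9 expands to 54w^3 + 54w^2 + 3w - 12,
and factoring out 3 leaves 3(18w^3 + 18w^2 + w - 4).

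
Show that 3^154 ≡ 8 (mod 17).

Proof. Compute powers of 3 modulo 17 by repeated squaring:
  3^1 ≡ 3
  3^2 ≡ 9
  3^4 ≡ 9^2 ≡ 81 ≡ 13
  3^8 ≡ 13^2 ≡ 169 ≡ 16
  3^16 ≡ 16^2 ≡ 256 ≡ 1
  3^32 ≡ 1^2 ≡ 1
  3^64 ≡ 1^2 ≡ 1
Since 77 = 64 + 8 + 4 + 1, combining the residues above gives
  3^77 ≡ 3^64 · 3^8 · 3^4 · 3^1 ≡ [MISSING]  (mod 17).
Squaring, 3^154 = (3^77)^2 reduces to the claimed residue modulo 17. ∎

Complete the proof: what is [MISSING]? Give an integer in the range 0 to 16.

12

Multiply the listed residues: 1 · 16 · 13 · 3 = 16 → 208 → 624.
Reducing modulo 17: 624 = 36·17 + 12, so 3^77 ≡ 12.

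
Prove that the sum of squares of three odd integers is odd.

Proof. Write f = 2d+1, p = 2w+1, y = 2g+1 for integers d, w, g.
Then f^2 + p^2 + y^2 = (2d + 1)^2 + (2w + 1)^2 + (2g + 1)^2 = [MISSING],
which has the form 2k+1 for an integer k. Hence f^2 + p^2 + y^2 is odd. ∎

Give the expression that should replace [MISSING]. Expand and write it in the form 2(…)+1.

2(2d^2 + 2d + 2g^2 + 2g + 2w^2 + 2w + 1) + 1

(2d + 1)^2 + (2w + 1)^2 + (2g + 1)^2 = 4d^2 + 4d + 4g^2 + 4g + 4w^2 + 4w + 3
= 2(2d^2 + 2d + 2g^2 + 2g + 2w^2 + 2w + 1) + 1.
Since 2d^2 + 2d + 2g^2 + 2g + 2w^2 + 2w + 1 is an integer, the sum of squares is of the form 2k+1 for an integer k.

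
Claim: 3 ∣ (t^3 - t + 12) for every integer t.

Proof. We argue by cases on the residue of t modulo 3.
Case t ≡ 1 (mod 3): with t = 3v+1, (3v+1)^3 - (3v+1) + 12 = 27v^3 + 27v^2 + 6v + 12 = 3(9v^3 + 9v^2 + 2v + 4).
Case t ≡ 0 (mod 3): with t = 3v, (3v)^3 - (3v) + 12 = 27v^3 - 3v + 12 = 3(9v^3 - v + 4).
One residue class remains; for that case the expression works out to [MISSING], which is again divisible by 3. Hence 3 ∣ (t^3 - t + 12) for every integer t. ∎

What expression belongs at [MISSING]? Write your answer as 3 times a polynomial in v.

3(9v^3 + 18v^2 + 11v + 6)

The residues treated are {1, 0}, so the missing case is t ≡ 2 (mod 3); write t = 3v+2.
Then (3v+2)^3 - (3v+2) + 12 = 27v^3 + 54v^2 + 33v + 18 = 3(9v^3 + 18v^2 + 11v + 6).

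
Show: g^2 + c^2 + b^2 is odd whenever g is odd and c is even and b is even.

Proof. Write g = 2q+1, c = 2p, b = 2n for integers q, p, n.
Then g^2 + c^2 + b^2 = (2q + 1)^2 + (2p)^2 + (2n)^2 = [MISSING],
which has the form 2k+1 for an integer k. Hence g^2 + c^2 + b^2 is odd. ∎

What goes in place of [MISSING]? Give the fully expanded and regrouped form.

2(2n^2 + 2p^2 + 2q^2 + 2q) + 1

Expanding: (2q + 1)^2 + (2p)^2 + (2n)^2 = 4n^2 + 4p^2 + 4q^2 + 4q + 1.
Every term except the constant is even, so this is 2(2n^2 + 2p^2 + 2q^2 + 2q) + 1,
and 2n^2 + 2p^2 + 2q^2 + 2q ∈ ℤ gives the required form.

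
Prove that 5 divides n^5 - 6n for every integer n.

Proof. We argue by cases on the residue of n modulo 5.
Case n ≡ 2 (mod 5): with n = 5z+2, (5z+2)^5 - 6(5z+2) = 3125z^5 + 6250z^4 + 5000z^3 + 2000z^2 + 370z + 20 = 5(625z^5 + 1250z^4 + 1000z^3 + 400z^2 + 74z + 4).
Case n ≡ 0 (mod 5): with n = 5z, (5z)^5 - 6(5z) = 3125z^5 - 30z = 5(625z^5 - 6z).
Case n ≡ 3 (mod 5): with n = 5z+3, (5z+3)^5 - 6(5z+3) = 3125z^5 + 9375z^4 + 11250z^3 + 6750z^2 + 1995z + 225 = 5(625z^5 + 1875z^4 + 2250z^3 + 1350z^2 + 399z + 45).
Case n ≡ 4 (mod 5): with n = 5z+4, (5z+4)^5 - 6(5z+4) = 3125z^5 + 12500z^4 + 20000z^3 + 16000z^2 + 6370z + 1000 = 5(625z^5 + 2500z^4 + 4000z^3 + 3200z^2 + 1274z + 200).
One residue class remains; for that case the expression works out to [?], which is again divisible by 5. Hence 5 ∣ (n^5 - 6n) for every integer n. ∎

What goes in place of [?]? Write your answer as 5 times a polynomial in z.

The residues treated are {2, 0, 3, 4}, so the missing case is n ≡ 1 (mod 5); write n = 5z+1.
Then (5z+1)^5 - 6(5z+1) = 3125z^5 + 3125z^4 + 1250z^3 + 250z^2 - 5z - 5 = 5(625z^5 + 625z^4 + 250z^3 + 50z^2 - z - 1).

5(625z^5 + 625z^4 + 250z^3 + 50z^2 - z - 1)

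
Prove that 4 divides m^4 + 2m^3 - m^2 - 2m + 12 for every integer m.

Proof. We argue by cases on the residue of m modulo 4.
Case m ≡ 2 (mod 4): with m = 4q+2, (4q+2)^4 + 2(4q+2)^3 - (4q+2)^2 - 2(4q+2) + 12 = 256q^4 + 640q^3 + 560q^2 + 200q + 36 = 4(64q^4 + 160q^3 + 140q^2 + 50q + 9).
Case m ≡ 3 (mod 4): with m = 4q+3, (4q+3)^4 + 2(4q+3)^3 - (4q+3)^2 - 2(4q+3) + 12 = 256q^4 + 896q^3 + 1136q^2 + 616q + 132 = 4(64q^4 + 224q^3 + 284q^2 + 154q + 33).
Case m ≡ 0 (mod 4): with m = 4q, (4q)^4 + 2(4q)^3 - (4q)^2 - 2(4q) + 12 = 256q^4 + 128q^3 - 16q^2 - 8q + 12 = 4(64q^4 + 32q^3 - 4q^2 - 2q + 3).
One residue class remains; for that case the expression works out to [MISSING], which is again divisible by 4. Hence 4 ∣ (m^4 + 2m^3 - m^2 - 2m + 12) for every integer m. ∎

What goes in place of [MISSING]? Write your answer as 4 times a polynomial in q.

4(64q^4 + 96q^3 + 44q^2 + 6q + 3)

Only m ≡ 1 (mod 4) is unaccounted for. Put m = 4q+1:
(4q+1)^4 + 2(4q+1)^3 - (4q+1)^2 - 2(4q+1) + 12 expands to 256q^4 + 384q^3 + 176q^2 + 24q + 12,
and factoring out 4 leaves 4(64q^4 + 96q^3 + 44q^2 + 6q + 3).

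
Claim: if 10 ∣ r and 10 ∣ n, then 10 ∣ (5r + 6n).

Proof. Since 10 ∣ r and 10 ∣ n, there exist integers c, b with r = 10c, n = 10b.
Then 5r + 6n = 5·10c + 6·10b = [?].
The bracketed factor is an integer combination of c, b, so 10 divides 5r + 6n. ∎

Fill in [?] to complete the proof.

Pull the common 10 out of every term: 5·10c + 6·10b = 10(6b + 5c).
6b + 5c is an integer, which exhibits the divisibility.

10(6b + 5c)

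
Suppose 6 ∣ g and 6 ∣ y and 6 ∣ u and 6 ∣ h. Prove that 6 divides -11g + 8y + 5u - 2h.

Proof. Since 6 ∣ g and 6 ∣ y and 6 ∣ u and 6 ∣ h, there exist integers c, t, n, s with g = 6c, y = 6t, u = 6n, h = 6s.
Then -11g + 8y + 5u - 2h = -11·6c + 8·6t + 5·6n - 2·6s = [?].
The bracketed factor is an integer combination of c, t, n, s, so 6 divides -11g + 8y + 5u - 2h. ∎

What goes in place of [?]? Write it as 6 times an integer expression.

Each term has a factor of 6: -11·6c + 8·6t + 5·6n - 2·6s = 6·(-11c + 5n - 2s + 8t).
Since -11c + 5n - 2s + 8t is an integer, 6 ∣ (-11g + 8y + 5u - 2h).

6(-11c + 5n - 2s + 8t)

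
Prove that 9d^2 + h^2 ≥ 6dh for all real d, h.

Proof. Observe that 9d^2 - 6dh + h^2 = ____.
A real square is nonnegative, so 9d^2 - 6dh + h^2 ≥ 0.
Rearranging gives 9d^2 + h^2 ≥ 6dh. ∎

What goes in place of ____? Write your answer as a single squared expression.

(3d - h)^2

The leading and trailing coefficients are 3^2 and 1^2, and 6 = 2·3·1, so the trinomial is (3d - h)^2.
Hence 9d^2 - 6dh + h^2 ≥ 0.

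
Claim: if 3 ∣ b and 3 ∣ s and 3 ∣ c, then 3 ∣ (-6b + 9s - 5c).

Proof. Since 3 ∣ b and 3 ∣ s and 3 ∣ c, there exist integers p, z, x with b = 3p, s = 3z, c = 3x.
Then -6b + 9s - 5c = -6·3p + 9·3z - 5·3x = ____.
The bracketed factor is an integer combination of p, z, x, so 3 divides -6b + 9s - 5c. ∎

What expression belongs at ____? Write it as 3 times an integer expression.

3(-6p - 5x + 9z)

Pull the common 3 out of every term: -6·3p + 9·3z - 5·3x = 3(-6p - 5x + 9z).
-6p - 5x + 9z is an integer, which exhibits the divisibility.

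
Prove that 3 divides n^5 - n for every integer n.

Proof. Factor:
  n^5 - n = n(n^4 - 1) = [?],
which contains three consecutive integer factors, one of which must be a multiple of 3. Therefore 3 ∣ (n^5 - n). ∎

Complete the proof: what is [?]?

n^4 - 1 = (n^2 - 1)(n^2 + 1), and n^2 - 1 = (n-1)(n+1).
So n(n^4 - 1) = (n - 1)n(n + 1)(n^2 + 1).

(n - 1)n(n + 1)(n^2 + 1)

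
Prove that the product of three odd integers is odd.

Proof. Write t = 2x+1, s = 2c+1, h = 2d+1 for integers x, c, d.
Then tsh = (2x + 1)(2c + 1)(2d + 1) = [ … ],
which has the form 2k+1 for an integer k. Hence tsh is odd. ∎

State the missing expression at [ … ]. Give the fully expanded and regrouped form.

Expanding: (2x + 1)(2c + 1)(2d + 1) = 8cdx + 4cd + 4cx + 2c + 4dx + 2d + 2x + 1.
Every term except the constant is even, so this is 2(4cdx + 2cd + 2cx + c + 2dx + d + x) + 1,
and 4cdx + 2cd + 2cx + c + 2dx + d + x ∈ ℤ gives the required form.

2(4cdx + 2cd + 2cx + c + 2dx + d + x) + 1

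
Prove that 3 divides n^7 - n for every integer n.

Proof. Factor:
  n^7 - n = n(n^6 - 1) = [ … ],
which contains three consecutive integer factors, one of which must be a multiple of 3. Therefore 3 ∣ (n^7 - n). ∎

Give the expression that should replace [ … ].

n^6 - 1 = (n^2 - 1)(n^4 + n^2 + 1), and n^2 - 1 = (n-1)(n+1).
So n(n^6 - 1) = (n - 1)n(n + 1)(n^4 + n^2 + 1).

(n - 1)n(n + 1)(n^4 + n^2 + 1)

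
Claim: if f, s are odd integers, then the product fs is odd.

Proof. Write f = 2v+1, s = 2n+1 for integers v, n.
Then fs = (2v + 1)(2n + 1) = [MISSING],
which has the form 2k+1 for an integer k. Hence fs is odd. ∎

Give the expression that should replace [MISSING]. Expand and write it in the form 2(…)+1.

Expanding: (2v + 1)(2n + 1) = 4nv + 2n + 2v + 1.
Every term except the constant is even, so this is 2(2nv + n + v) + 1,
and 2nv + n + v ∈ ℤ gives the required form.

2(2nv + n + v) + 1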